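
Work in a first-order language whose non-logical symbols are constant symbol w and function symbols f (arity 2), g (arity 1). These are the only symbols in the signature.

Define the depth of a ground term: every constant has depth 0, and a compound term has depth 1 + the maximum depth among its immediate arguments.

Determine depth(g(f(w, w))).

2

depth(f(w, w)) = 1 + max(0, 0) = 1
depth(g(f(w, w))) = 1 + depth(f(w, w)) = 1 + 1 = 2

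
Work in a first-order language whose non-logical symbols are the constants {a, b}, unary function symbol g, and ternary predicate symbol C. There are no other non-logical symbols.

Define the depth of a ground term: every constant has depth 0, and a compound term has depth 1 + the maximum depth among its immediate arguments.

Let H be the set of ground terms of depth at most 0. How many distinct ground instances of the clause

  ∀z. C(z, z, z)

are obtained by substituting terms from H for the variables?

2

Ground terms of depth ≤ 0:
  If N_k denotes the number of depth-≤k ground terms, the 2 constants give N_0 = 2, and each function symbol of arity r contributes N_{k-1}^r new terms at level k: N_k = 2 + N_{k-1}.
  N_0 = 2
  Explicitly: a, b.
So there are 2 ground terms available for substitution.
The body mentions the single quantified variable z; since ground terms form a free algebra, no two substitutions collapse to the same formula.
Number of ground instances = 2.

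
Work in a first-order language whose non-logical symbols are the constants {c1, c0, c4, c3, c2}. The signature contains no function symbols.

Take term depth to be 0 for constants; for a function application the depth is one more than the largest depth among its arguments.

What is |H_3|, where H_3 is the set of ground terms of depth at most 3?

5

With no function symbols every ground term is a constant, so there are exactly 5 ground terms at every depth bound.
N_0 = 5
N_1 = 5
N_2 = 5
N_3 = 5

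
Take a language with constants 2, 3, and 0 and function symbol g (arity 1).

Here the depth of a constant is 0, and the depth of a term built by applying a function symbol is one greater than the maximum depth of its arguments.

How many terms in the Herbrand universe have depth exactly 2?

Let N_k count ground terms of depth at most k. Each non-constant term of depth ≤ k is some function symbol applied to depth-≤(k−1) arguments, giving N_k = 3 + N_{k-1}.
N_0 = 3
N_1 = 3 + 3 = 6
N_2 = 3 + 6 = 9
Terms of depth exactly 2: N_2 − N_1 = 9 − 6 = 3.

3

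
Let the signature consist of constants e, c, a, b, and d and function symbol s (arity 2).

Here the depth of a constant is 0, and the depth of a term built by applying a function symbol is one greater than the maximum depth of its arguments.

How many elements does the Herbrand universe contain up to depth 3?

819030

Count level by level. With function symbols s/2, the terms of depth ≤ k are the 5 constants together with each function applied to depth-≤(k−1) tuples, so N_k = 5 + N_{k-1}^2.
N_0 = 5
N_1 = 5 + 5^2 = 30
N_2 = 5 + 30^2 = 905
N_3 = 5 + 905^2 = 819030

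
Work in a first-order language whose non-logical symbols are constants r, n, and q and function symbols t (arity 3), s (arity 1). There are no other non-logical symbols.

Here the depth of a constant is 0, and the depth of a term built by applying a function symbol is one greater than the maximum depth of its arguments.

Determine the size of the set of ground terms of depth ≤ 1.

Let N_k count ground terms of depth at most k. Each non-constant term of depth ≤ k is some function symbol applied to depth-≤(k−1) arguments, giving N_k = 3 + N_{k-1}^3 + N_{k-1}.
N_0 = 3
N_1 = 3 + 3^3 + 3 = 33

33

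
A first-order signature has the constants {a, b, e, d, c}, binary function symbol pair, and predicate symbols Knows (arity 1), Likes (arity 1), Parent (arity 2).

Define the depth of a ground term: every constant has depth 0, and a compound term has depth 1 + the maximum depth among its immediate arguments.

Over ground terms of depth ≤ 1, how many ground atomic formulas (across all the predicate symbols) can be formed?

First count ground terms of depth ≤ 1.
Write N_k for the number of ground terms of depth ≤ k. A term of depth ≤ k is either a constant or a function symbol applied to arguments of depth ≤ k−1, so N_k = 5 + N_{k-1}^2.
N_0 = 5
N_1 = 5 + 5^2 = 30
So |H| = 30.
Each predicate of arity r yields |H|^r ground atoms (one per choice of an r-tuple from H):
  Knows: 30;  Likes: 30;  Parent: 30^2 = 900
Total ground atoms: 30 + 30 + 900 = 960.

960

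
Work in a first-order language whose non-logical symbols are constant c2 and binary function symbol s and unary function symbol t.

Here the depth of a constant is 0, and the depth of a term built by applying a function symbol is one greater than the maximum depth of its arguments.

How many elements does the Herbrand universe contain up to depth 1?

Let N_k count ground terms of depth at most k. Each non-constant term of depth ≤ k is some function symbol applied to depth-≤(k−1) arguments, giving N_k = 1 + N_{k-1}^2 + N_{k-1}.
N_0 = 1
N_1 = 1 + 1^2 + 1 = 3
Explicitly: c2, s(c2, c2), t(c2).

3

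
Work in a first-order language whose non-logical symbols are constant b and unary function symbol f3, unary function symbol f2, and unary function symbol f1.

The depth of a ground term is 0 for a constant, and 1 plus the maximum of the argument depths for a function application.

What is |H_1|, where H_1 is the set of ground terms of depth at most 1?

Write N_k for the number of ground terms of depth ≤ k. A term of depth ≤ k is either a constant or a function symbol applied to arguments of depth ≤ k−1, so N_k = 1 + N_{k-1} + N_{k-1} + N_{k-1}.
N_0 = 1
N_1 = 1 + 1 + 1 + 1 = 4

4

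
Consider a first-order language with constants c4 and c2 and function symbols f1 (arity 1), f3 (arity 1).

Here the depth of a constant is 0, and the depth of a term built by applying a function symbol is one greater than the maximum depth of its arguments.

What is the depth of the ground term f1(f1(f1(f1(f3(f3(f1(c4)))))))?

7

depth(f1(c4)) = 1 + depth(c4) = 1 + 0 = 1
depth(f3(f1(c4))) = 1 + depth(f1(c4)) = 1 + 1 = 2
depth(f3(f3(f1(c4)))) = 1 + depth(f3(f1(c4))) = 1 + 2 = 3
depth(f1(f3(f3(f1(c4))))) = 1 + depth(f3(f3(f1(c4)))) = 1 + 3 = 4
depth(f1(f1(f3(f3(f1(c4)))))) = 1 + depth(f1(f3(f3(f1(c4))))) = 1 + 4 = 5
depth(f1(f1(f1(f3(f3(f1(c4))))))) = 1 + depth(f1(f1(f3(f3(f1(c4)))))) = 1 + 5 = 6
depth(f1(f1(f1(f1(f3(f3(f1(c4)))))))) = 1 + depth(f1(f1(f1(f3(f3(f1(c4))))))) = 1 + 6 = 7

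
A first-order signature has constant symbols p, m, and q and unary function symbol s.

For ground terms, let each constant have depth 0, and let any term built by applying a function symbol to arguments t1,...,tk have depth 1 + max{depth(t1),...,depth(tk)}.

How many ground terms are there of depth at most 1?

Write N_k for the number of ground terms of depth ≤ k. A term of depth ≤ k is either a constant or a function symbol applied to arguments of depth ≤ k−1, so N_k = 3 + N_{k-1}.
N_0 = 3
N_1 = 3 + 3 = 6

6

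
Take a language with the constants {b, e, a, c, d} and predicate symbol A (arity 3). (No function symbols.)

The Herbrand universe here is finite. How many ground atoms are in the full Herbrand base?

125

With no function symbols, the Herbrand universe is just the 5 constants.
Ground atoms per predicate: A: 5^3 = 125.
Herbrand base size = 125 = 125.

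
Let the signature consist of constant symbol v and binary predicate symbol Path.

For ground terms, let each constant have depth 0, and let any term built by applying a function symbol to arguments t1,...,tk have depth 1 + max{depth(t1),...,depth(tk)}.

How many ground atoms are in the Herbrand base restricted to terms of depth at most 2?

1

First count ground terms of depth ≤ 2.
With no function symbols every ground term is a constant, so there is exactly 1 ground term at every depth bound.
N_0 = 1
N_1 = 1
N_2 = 1
Explicitly: v.
So |H| = 1.
For each predicate symbol, the number of ground atoms is |H| raised to its arity; summing:
  Path: 1^2 = 1
Total ground atoms: 1.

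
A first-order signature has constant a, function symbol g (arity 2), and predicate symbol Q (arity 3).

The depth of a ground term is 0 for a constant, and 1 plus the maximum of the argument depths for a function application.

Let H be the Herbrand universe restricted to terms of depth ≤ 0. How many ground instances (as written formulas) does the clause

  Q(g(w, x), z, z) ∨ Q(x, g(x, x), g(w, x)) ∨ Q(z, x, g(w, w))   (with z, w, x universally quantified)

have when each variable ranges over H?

1

Ground terms of depth ≤ 0:
  If N_k denotes the number of depth-≤k ground terms, the 1 constant gives N_0 = 1, and each function symbol of arity r contributes N_{k-1}^r new terms at level k: N_k = 1 + N_{k-1}^2.
  N_0 = 1
  Explicitly: a.
So there is exactly 1 ground term available for substitution.
The clause has 3 distinct variables (z, w, x), each appearing in the body. In the free term algebra distinct substitutions yield syntactically distinct ground instances.
Number of ground instances = 1^3 = 1.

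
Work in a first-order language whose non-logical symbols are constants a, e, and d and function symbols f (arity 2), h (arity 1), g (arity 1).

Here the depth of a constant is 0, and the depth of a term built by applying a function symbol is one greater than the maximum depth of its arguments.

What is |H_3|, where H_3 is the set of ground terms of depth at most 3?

132498

If N_k denotes the number of depth-≤k ground terms, the 3 constants give N_0 = 3, and each function symbol of arity r contributes N_{k-1}^r new terms at level k: N_k = 3 + N_{k-1}^2 + N_{k-1} + N_{k-1}.
N_0 = 3
N_1 = 3 + 3^2 + 3 + 3 = 18
N_2 = 3 + 18^2 + 18 + 18 = 363
N_3 = 3 + 363^2 + 363 + 363 = 132498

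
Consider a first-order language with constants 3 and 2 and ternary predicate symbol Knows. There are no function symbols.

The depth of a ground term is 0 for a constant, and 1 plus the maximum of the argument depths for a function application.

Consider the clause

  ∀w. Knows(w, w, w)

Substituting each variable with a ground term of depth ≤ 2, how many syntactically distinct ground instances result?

2

Ground terms of depth ≤ 2:
  With no function symbols every ground term is a constant, so there are exactly 2 ground terms at every depth bound.
  N_0 = 2
  N_1 = 2
  N_2 = 2
  Explicitly: 3, 2.
So there are 2 ground terms available for substitution.
The body mentions the single quantified variable w; since ground terms form a free algebra, no two substitutions collapse to the same formula.
Number of ground instances = 2.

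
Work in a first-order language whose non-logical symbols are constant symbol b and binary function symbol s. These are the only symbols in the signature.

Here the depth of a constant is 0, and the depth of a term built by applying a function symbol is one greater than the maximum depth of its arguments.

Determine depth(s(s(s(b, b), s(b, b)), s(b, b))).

3

depth(s(b, b)) = 1 + max(0, 0) = 1
depth(s(s(b, b), s(b, b))) = 1 + max(1, 1) = 2
depth(s(s(s(b, b), s(b, b)), s(b, b))) = 1 + max(2, 1) = 3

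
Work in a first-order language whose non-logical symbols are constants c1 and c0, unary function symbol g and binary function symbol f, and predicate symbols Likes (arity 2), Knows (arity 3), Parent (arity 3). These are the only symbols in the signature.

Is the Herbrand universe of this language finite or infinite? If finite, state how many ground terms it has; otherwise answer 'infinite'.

infinite

The signature has at least one function symbol (g, arity 1) and at least one constant (c1).
Iterating g gives infinitely many distinct ground terms: c1, g(c1), g(g(c1)), ...
So the Herbrand universe is infinite.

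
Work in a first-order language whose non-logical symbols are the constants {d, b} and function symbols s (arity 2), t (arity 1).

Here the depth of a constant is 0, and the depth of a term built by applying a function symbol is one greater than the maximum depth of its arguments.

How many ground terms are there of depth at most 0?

2

If N_k denotes the number of depth-≤k ground terms, the 2 constants give N_0 = 2, and each function symbol of arity r contributes N_{k-1}^r new terms at level k: N_k = 2 + N_{k-1}^2 + N_{k-1}.
N_0 = 2
Explicitly: d, b.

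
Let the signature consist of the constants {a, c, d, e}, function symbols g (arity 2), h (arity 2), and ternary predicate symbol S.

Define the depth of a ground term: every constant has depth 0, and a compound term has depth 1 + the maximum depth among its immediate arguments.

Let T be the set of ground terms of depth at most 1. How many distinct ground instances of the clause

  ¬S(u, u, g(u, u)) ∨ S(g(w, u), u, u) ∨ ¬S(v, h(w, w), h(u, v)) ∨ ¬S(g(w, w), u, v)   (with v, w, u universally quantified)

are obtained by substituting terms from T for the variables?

46656

Ground terms of depth ≤ 1:
  If N_k denotes the number of depth-≤k ground terms, the 4 constants give N_0 = 4, and each function symbol of arity r contributes N_{k-1}^r new terms at level k: N_k = 4 + N_{k-1}^2 + N_{k-1}^2.
  N_0 = 4
  N_1 = 4 + 4^2 + 4^2 = 36
So there are 36 ground terms available for substitution.
Each of v, w, u ranges independently over the available ground terms, and distinct assignments produce distinct instances.
Number of ground instances = 36^3 = 46656.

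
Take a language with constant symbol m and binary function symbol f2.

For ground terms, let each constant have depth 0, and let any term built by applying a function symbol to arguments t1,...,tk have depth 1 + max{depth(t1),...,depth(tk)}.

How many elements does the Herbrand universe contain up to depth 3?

Let N_k count ground terms of depth at most k. Each non-constant term of depth ≤ k is some function symbol applied to depth-≤(k−1) arguments, giving N_k = 1 + N_{k-1}^2.
N_0 = 1
N_1 = 1 + 1^2 = 2
N_2 = 1 + 2^2 = 5
N_3 = 1 + 5^2 = 26

26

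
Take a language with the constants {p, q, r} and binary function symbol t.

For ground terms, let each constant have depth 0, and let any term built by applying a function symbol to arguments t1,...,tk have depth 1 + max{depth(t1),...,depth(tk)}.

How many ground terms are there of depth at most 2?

Let N_k = |{terms of depth ≤ k}|. Then N_0 = 3 and N_k = 3 + N_{k-1}^2 for k ≥ 1 (one summand per function symbol, arity giving the exponent).
N_0 = 3
N_1 = 3 + 3^2 = 12
N_2 = 3 + 12^2 = 147

147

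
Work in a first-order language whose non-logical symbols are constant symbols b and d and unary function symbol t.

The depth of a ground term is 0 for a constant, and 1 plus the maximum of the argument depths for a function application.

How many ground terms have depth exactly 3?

Write N_k for the number of ground terms of depth ≤ k. A term of depth ≤ k is either a constant or a function symbol applied to arguments of depth ≤ k−1, so N_k = 2 + N_{k-1}.
N_0 = 2
N_1 = 2 + 2 = 4
N_2 = 2 + 4 = 6
N_3 = 2 + 6 = 8
Terms of depth exactly 3: N_3 − N_2 = 8 − 6 = 2.

2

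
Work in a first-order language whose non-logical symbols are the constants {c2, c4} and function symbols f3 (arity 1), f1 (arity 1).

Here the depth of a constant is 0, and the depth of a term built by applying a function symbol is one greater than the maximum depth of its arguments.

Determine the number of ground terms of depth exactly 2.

If N_k denotes the number of depth-≤k ground terms, the 2 constants give N_0 = 2, and each function symbol of arity r contributes N_{k-1}^r new terms at level k: N_k = 2 + N_{k-1} + N_{k-1}.
N_0 = 2
N_1 = 2 + 2 + 2 = 6
N_2 = 2 + 6 + 6 = 14
Terms of depth exactly 2: N_2 − N_1 = 14 − 6 = 8.

8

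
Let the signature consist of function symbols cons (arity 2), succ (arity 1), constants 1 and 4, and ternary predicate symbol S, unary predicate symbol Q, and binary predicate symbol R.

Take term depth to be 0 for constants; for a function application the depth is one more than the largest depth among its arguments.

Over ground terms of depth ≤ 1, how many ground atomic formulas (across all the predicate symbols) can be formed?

First count ground terms of depth ≤ 1.
Let N_k = |{terms of depth ≤ k}|. Then N_0 = 2 and N_k = 2 + N_{k-1}^2 + N_{k-1} for k ≥ 1 (one summand per function symbol, arity giving the exponent).
N_0 = 2
N_1 = 2 + 2^2 + 2 = 8
So |H| = 8.
Ground atoms are formed by filling each argument slot of a predicate with a term from H, so an r-ary predicate gives |H|^r atoms:
  S: 8^3 = 512;  Q: 8;  R: 8^2 = 64
Total ground atoms: 512 + 8 + 64 = 584.

584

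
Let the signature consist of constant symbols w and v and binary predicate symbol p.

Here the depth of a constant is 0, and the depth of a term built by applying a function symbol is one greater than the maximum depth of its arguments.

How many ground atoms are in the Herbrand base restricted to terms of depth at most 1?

4

First count ground terms of depth ≤ 1.
With no function symbols every ground term is a constant, so there are exactly 2 ground terms at every depth bound.
N_0 = 2
N_1 = 2
Explicitly: w, v.
So |H| = 2.
Each predicate of arity r yields |H|^r ground atoms (one per choice of an r-tuple from H):
  p: 2^2 = 4
Total ground atoms: 4.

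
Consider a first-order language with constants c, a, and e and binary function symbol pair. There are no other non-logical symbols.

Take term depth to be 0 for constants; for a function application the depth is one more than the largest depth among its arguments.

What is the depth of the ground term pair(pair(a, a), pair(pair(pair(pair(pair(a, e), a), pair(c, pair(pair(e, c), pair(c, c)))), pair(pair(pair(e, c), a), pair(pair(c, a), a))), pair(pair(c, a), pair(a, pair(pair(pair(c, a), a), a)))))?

7

depth(pair(a, a)) = 1 + max(0, 0) = 1
depth(pair(a, e)) = 1 + max(0, 0) = 1
depth(pair(pair(a, e), a)) = 1 + max(1, 0) = 2
depth(pair(e, c)) = 1 + max(0, 0) = 1
depth(pair(c, c)) = 1 + max(0, 0) = 1
depth(pair(pair(e, c), pair(c, c))) = 1 + max(1, 1) = 2
depth(pair(c, pair(pair(e, c), pair(c, c)))) = 1 + max(0, 2) = 3
depth(pair(pair(pair(a, e), a), pair(c, pair(pair(e, c), pair(c, c))))) = 1 + max(2, 3) = 4
depth(pair(pair(e, c), a)) = 1 + max(1, 0) = 2
depth(pair(c, a)) = 1 + max(0, 0) = 1
depth(pair(pair(c, a), a)) = 1 + max(1, 0) = 2
depth(pair(pair(pair(e, c), a), pair(pair(c, a), a))) = 1 + max(2, 2) = 3
depth(pair(pair(pair(pair(a, e), a), pair(c, pair(pair(e, c), pair(c, c)))), pair(pair(pair(e, c), a), pair(pair(c, a), a)))) = 1 + max(4, 3) = 5
depth(pair(pair(pair(c, a), a), a)) = 1 + max(2, 0) = 3
depth(pair(a, pair(pair(pair(c, a), a), a))) = 1 + max(0, 3) = 4
depth(pair(pair(c, a), pair(a, pair(pair(pair(c, a), a), a)))) = 1 + max(1, 4) = 5
depth(pair(pair(pair(pair(pair(a, e), a), pair(c, pair(pair(e, c), pair(c, c)))), pair(pair(pair(e, c), a), pair(pair(c, a), a))), pair(pair(c, a), pair(a, pair(pair(pair(c, a), a), a))))) = 1 + max(5, 5) = 6
depth(pair(pair(a, a), pair(pair(pair(pair(pair(a, e), a), pair(c, pair(pair(e, c), pair(c, c)))), pair(pair(pair(e, c), a), pair(pair(c, a), a))), pair(pair(c, a), pair(a, pair(pair(pair(c, a), a), a)))))) = 1 + max(1, 6) = 7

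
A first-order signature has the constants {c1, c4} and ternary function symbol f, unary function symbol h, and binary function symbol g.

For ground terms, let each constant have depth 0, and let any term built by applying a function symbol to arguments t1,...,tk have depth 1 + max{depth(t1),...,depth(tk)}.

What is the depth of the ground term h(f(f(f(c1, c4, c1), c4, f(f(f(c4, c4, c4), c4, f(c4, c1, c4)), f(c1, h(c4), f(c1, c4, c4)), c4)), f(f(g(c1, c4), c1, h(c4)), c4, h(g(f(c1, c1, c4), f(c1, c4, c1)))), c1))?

6

depth(f(c1, c4, c1)) = 1 + max(0, 0, 0) = 1
depth(f(c4, c4, c4)) = 1 + max(0, 0, 0) = 1
depth(f(c4, c1, c4)) = 1 + max(0, 0, 0) = 1
depth(f(f(c4, c4, c4), c4, f(c4, c1, c4))) = 1 + max(1, 0, 1) = 2
depth(h(c4)) = 1 + depth(c4) = 1 + 0 = 1
depth(f(c1, c4, c4)) = 1 + max(0, 0, 0) = 1
depth(f(c1, h(c4), f(c1, c4, c4))) = 1 + max(0, 1, 1) = 2
depth(f(f(f(c4, c4, c4), c4, f(c4, c1, c4)), f(c1, h(c4), f(c1, c4, c4)), c4)) = 1 + max(2, 2, 0) = 3
depth(f(f(c1, c4, c1), c4, f(f(f(c4, c4, c4), c4, f(c4, c1, c4)), f(c1, h(c4), f(c1, c4, c4)), c4))) = 1 + max(1, 0, 3) = 4
depth(g(c1, c4)) = 1 + max(0, 0) = 1
depth(f(g(c1, c4), c1, h(c4))) = 1 + max(1, 0, 1) = 2
depth(f(c1, c1, c4)) = 1 + max(0, 0, 0) = 1
depth(g(f(c1, c1, c4), f(c1, c4, c1))) = 1 + max(1, 1) = 2
depth(h(g(f(c1, c1, c4), f(c1, c4, c1)))) = 1 + depth(g(f(c1, c1, c4), f(c1, c4, c1))) = 1 + 2 = 3
depth(f(f(g(c1, c4), c1, h(c4)), c4, h(g(f(c1, c1, c4), f(c1, c4, c1))))) = 1 + max(2, 0, 3) = 4
depth(f(f(f(c1, c4, c1), c4, f(f(f(c4, c4, c4), c4, f(c4, c1, c4)), f(c1, h(c4), f(c1, c4, c4)), c4)), f(f(g(c1, c4), c1, h(c4)), c4, h(g(f(c1, c1, c4), f(c1, c4, c1)))), c1)) = 1 + max(4, 4, 0) = 5
depth(h(f(f(f(c1, c4, c1), c4, f(f(f(c4, c4, c4), c4, f(c4, c1, c4)), f(c1, h(c4), f(c1, c4, c4)), c4)), f(f(g(c1, c4), c1, h(c4)), c4, h(g(f(c1, c1, c4), f(c1, c4, c1)))), c1))) = 1 + depth(f(f(f(c1, c4, c1), c4, f(f(f(c4, c4, c4), c4, f(c4, c1, c4)), f(c1, h(c4), f(c1, c4, c4)), c4)), f(f(g(c1, c4), c1, h(c4)), c4, h(g(f(c1, c1, c4), f(c1, c4, c1)))), c1)) = 1 + 5 = 6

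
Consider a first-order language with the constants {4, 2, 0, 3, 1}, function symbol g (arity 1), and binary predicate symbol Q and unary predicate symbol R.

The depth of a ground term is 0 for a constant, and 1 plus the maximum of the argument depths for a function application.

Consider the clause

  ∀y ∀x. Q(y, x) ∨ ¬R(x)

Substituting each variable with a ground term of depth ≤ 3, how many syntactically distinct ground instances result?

Ground terms of depth ≤ 3:
  If N_k denotes the number of depth-≤k ground terms, the 5 constants give N_0 = 5, and each function symbol of arity r contributes N_{k-1}^r new terms at level k: N_k = 5 + N_{k-1}.
  N_0 = 5
  N_1 = 5 + 5 = 10
  N_2 = 5 + 10 = 15
  N_3 = 5 + 15 = 20
So there are 20 ground terms available for substitution.
The body mentions every one of the 2 quantified variables; since ground terms form a free algebra, no two substitutions collapse to the same formula.
Number of ground instances = 20^2 = 400.

400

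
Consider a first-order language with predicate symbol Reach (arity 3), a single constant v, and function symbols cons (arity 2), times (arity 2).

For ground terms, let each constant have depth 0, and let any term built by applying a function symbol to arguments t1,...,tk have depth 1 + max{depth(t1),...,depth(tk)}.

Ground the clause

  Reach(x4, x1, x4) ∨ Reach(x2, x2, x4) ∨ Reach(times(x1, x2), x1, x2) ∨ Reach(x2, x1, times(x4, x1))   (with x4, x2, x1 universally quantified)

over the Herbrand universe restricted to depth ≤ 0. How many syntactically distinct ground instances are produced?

1

Ground terms of depth ≤ 0:
  Let N_k = |{terms of depth ≤ k}|. Then N_0 = 1 and N_k = 1 + N_{k-1}^2 + N_{k-1}^2 for k ≥ 1 (one summand per function symbol, arity giving the exponent).
  N_0 = 1
  Explicitly: v.
So there is exactly 1 ground term available for substitution.
Each of x4, x2, x1 ranges independently over the available ground terms, and distinct assignments produce distinct instances.
Number of ground instances = 1^3 = 1.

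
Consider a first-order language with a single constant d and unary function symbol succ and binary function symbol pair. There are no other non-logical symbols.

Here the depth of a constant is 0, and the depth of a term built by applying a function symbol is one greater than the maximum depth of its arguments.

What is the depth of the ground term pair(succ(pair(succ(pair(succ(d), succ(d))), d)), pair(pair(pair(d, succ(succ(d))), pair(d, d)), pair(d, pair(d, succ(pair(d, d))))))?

6

depth(succ(d)) = 1 + depth(d) = 1 + 0 = 1
depth(pair(succ(d), succ(d))) = 1 + max(1, 1) = 2
depth(succ(pair(succ(d), succ(d)))) = 1 + depth(pair(succ(d), succ(d))) = 1 + 2 = 3
depth(pair(succ(pair(succ(d), succ(d))), d)) = 1 + max(3, 0) = 4
depth(succ(pair(succ(pair(succ(d), succ(d))), d))) = 1 + depth(pair(succ(pair(succ(d), succ(d))), d)) = 1 + 4 = 5
depth(succ(succ(d))) = 1 + depth(succ(d)) = 1 + 1 = 2
depth(pair(d, succ(succ(d)))) = 1 + max(0, 2) = 3
depth(pair(d, d)) = 1 + max(0, 0) = 1
depth(pair(pair(d, succ(succ(d))), pair(d, d))) = 1 + max(3, 1) = 4
depth(succ(pair(d, d))) = 1 + depth(pair(d, d)) = 1 + 1 = 2
depth(pair(d, succ(pair(d, d)))) = 1 + max(0, 2) = 3
depth(pair(d, pair(d, succ(pair(d, d))))) = 1 + max(0, 3) = 4
depth(pair(pair(pair(d, succ(succ(d))), pair(d, d)), pair(d, pair(d, succ(pair(d, d)))))) = 1 + max(4, 4) = 5
depth(pair(succ(pair(succ(pair(succ(d), succ(d))), d)), pair(pair(pair(d, succ(succ(d))), pair(d, d)), pair(d, pair(d, succ(pair(d, d))))))) = 1 + max(5, 5) = 6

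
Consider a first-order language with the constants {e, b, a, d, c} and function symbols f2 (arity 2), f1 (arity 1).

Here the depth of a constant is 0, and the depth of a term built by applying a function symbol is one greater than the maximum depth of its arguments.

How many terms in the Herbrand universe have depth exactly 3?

If N_k denotes the number of depth-≤k ground terms, the 5 constants give N_0 = 5, and each function symbol of arity r contributes N_{k-1}^r new terms at level k: N_k = 5 + N_{k-1}^2 + N_{k-1}.
N_0 = 5
N_1 = 5 + 5^2 + 5 = 35
N_2 = 5 + 35^2 + 35 = 1265
N_3 = 5 + 1265^2 + 1265 = 1601495
Terms of depth exactly 3: N_3 − N_2 = 1601495 − 1265 = 1600230.

1600230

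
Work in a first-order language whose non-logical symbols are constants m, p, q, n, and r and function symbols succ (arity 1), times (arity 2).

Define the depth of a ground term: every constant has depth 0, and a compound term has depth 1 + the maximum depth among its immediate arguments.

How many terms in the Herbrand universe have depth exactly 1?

30

Count level by level. With function symbols succ/1, times/2, the terms of depth ≤ k are the 5 constants together with each function applied to depth-≤(k−1) tuples, so N_k = 5 + N_{k-1} + N_{k-1}^2.
N_0 = 5
N_1 = 5 + 5 + 5^2 = 35
Terms of depth exactly 1: N_1 − N_0 = 35 − 5 = 30.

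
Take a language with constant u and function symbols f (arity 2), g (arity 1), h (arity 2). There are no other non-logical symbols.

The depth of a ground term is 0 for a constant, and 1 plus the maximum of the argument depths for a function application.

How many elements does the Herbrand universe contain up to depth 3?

2776

If N_k denotes the number of depth-≤k ground terms, the 1 constant gives N_0 = 1, and each function symbol of arity r contributes N_{k-1}^r new terms at level k: N_k = 1 + N_{k-1}^2 + N_{k-1} + N_{k-1}^2.
N_0 = 1
N_1 = 1 + 1^2 + 1 + 1^2 = 4
N_2 = 1 + 4^2 + 4 + 4^2 = 37
N_3 = 1 + 37^2 + 37 + 37^2 = 2776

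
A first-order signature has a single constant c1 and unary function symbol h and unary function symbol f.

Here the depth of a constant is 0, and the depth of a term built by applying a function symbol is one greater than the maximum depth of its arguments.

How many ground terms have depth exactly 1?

2

Let N_k = |{terms of depth ≤ k}|. Then N_0 = 1 and N_k = 1 + N_{k-1} + N_{k-1} for k ≥ 1 (one summand per function symbol, arity giving the exponent).
N_0 = 1
N_1 = 1 + 1 + 1 = 3
Terms of depth exactly 1: N_1 − N_0 = 3 − 1 = 2.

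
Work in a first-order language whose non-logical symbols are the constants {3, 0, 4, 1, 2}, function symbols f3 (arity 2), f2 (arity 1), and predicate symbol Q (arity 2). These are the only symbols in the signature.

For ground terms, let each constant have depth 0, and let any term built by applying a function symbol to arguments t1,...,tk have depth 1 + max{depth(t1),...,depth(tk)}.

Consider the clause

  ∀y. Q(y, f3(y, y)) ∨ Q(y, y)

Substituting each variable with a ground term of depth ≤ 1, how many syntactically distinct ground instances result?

Ground terms of depth ≤ 1:
  Count level by level. With function symbols f3/2, f2/1, the terms of depth ≤ k are the 5 constants together with each function applied to depth-≤(k−1) tuples, so N_k = 5 + N_{k-1}^2 + N_{k-1}.
  N_0 = 5
  N_1 = 5 + 5^2 + 5 = 35
So there are 35 ground terms available for substitution.
The body mentions the single quantified variable y; since ground terms form a free algebra, no two substitutions collapse to the same formula.
Number of ground instances = 35.

35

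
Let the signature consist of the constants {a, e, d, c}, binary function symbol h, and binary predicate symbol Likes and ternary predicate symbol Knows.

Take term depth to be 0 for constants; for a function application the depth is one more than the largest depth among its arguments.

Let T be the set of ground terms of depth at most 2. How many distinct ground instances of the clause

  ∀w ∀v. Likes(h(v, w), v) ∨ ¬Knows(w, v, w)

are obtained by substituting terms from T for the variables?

163216

Ground terms of depth ≤ 2:
  If N_k denotes the number of depth-≤k ground terms, the 4 constants give N_0 = 4, and each function symbol of arity r contributes N_{k-1}^r new terms at level k: N_k = 4 + N_{k-1}^2.
  N_0 = 4
  N_1 = 4 + 4^2 = 20
  N_2 = 4 + 20^2 = 404
So there are 404 ground terms available for substitution.
The clause has 2 distinct variables (w, v), each appearing in the body. In the free term algebra distinct substitutions yield syntactically distinct ground instances.
Number of ground instances = 404^2 = 163216.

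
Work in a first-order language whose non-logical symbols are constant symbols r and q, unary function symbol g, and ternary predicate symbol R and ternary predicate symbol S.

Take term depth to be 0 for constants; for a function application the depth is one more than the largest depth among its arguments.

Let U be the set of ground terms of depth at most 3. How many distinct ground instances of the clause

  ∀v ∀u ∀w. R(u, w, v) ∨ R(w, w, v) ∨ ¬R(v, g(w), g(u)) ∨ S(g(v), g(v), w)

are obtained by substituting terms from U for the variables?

Ground terms of depth ≤ 3:
  Count level by level. With function symbols g/1, the terms of depth ≤ k are the 2 constants together with each function applied to depth-≤(k−1) tuples, so N_k = 2 + N_{k-1}.
  N_0 = 2
  N_1 = 2 + 2 = 4
  N_2 = 2 + 4 = 6
  N_3 = 2 + 6 = 8
So there are 8 ground terms available for substitution.
The clause has 3 distinct variables (v, u, w), each appearing in the body. In the free term algebra distinct substitutions yield syntactically distinct ground instances.
Number of ground instances = 8^3 = 512.

512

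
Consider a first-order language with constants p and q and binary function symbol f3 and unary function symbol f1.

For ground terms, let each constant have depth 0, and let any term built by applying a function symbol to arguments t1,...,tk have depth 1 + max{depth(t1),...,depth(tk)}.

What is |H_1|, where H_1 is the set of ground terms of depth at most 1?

8

Count level by level. With function symbols f3/2, f1/1, the terms of depth ≤ k are the 2 constants together with each function applied to depth-≤(k−1) tuples, so N_k = 2 + N_{k-1}^2 + N_{k-1}.
N_0 = 2
N_1 = 2 + 2^2 + 2 = 8
Explicitly: p, q, f3(p, p), f3(p, q), f3(q, p), f3(q, q), f1(p), f1(q).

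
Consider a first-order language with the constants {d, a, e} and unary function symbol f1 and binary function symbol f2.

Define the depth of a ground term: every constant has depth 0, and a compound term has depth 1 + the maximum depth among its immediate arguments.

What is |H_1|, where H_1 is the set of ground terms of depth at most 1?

15

If N_k denotes the number of depth-≤k ground terms, the 3 constants give N_0 = 3, and each function symbol of arity r contributes N_{k-1}^r new terms at level k: N_k = 3 + N_{k-1} + N_{k-1}^2.
N_0 = 3
N_1 = 3 + 3 + 3^2 = 15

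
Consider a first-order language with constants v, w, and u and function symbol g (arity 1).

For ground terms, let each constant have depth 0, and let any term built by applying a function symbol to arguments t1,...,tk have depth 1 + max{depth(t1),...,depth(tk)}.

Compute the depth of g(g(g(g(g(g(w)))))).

6

depth(g(w)) = 1 + depth(w) = 1 + 0 = 1
depth(g(g(w))) = 1 + depth(g(w)) = 1 + 1 = 2
depth(g(g(g(w)))) = 1 + depth(g(g(w))) = 1 + 2 = 3
depth(g(g(g(g(w))))) = 1 + depth(g(g(g(w)))) = 1 + 3 = 4
depth(g(g(g(g(g(w)))))) = 1 + depth(g(g(g(g(w))))) = 1 + 4 = 5
depth(g(g(g(g(g(g(w))))))) = 1 + depth(g(g(g(g(g(w)))))) = 1 + 5 = 6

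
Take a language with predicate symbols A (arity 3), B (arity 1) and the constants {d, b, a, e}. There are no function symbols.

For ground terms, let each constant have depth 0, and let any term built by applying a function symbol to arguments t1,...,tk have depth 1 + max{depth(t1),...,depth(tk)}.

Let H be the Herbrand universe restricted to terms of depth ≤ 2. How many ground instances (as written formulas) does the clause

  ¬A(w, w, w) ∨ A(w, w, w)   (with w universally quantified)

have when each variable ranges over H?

Ground terms of depth ≤ 2:
  With no function symbols every ground term is a constant, so there are exactly 4 ground terms at every depth bound.
  N_0 = 4
  N_1 = 4
  N_2 = 4
So there are 4 ground terms available for substitution.
The variable w ranges independently over the available ground terms, and distinct assignments produce distinct instances.
Number of ground instances = 4.

4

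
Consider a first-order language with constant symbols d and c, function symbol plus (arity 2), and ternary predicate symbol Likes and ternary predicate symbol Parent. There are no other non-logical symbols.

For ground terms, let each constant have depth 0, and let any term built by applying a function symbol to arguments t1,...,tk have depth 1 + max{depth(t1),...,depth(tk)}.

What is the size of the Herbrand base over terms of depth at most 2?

109744

First count ground terms of depth ≤ 2.
If N_k denotes the number of depth-≤k ground terms, the 2 constants give N_0 = 2, and each function symbol of arity r contributes N_{k-1}^r new terms at level k: N_k = 2 + N_{k-1}^2.
N_0 = 2
N_1 = 2 + 2^2 = 6
N_2 = 2 + 6^2 = 38
So |H| = 38.
Each predicate of arity r yields |H|^r ground atoms (one per choice of an r-tuple from H):
  Likes: 38^3 = 54872;  Parent: 38^3 = 54872
Total ground atoms: 54872 + 54872 = 109744.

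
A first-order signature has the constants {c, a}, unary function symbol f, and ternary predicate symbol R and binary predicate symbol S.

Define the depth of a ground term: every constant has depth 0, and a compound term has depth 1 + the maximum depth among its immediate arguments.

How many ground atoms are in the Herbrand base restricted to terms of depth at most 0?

First count ground terms of depth ≤ 0.
Count level by level. With function symbols f/1, the terms of depth ≤ k are the 2 constants together with each function applied to depth-≤(k−1) tuples, so N_k = 2 + N_{k-1}.
N_0 = 2
Explicitly: c, a.
So |H| = 2.
Each predicate of arity r yields |H|^r ground atoms (one per choice of an r-tuple from H):
  R: 2^3 = 8;  S: 2^2 = 4
Total ground atoms: 8 + 4 = 12.

12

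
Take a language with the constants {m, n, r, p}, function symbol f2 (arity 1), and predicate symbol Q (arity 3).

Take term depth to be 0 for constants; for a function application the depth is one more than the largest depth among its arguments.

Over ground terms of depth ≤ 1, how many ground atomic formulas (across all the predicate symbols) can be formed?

First count ground terms of depth ≤ 1.
If N_k denotes the number of depth-≤k ground terms, the 4 constants give N_0 = 4, and each function symbol of arity r contributes N_{k-1}^r new terms at level k: N_k = 4 + N_{k-1}.
N_0 = 4
N_1 = 4 + 4 = 8
Explicitly: m, n, r, p, f2(m), f2(n), f2(r), f2(p).
So |H| = 8.
For each predicate symbol, the number of ground atoms is |H| raised to its arity; summing:
  Q: 8^3 = 512
Total ground atoms: 512.

512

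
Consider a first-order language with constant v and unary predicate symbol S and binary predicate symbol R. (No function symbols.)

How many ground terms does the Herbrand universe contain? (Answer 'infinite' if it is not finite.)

There are no function symbols, so the only ground term is the single constant.
The Herbrand universe is {v}, finite with 1 element.

1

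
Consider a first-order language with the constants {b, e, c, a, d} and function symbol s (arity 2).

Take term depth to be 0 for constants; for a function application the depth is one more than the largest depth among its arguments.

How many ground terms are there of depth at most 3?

819030

Let N_k = |{terms of depth ≤ k}|. Then N_0 = 5 and N_k = 5 + N_{k-1}^2 for k ≥ 1 (one summand per function symbol, arity giving the exponent).
N_0 = 5
N_1 = 5 + 5^2 = 30
N_2 = 5 + 30^2 = 905
N_3 = 5 + 905^2 = 819030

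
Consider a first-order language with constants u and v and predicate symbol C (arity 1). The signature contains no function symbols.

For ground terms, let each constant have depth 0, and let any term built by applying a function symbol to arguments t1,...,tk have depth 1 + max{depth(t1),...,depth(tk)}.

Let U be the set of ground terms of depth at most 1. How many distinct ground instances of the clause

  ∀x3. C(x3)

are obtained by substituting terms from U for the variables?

Ground terms of depth ≤ 1:
  With no function symbols every ground term is a constant, so there are exactly 2 ground terms at every depth bound.
  N_0 = 2
  N_1 = 2
So there are 2 ground terms available for substitution.
The variable x3 ranges independently over the available ground terms, and distinct assignments produce distinct instances.
Number of ground instances = 2.

2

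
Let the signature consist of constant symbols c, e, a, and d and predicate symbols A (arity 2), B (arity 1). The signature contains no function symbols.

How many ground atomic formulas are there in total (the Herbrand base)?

With no function symbols, the Herbrand universe is just the 4 constants.
Ground atoms per predicate: A: 4^2 = 16, B: 4.
Herbrand base size = 16 + 4 = 20.

20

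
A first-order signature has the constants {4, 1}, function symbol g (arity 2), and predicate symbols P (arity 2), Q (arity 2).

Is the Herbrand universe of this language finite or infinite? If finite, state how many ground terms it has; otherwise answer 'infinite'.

The signature has at least one function symbol (g, arity 2) and at least one constant (4).
Iterating g gives infinitely many distinct ground terms: 4, g(4, 4), g(g(4, 4), g(4, 4)), ...
So the Herbrand universe is infinite.

infinite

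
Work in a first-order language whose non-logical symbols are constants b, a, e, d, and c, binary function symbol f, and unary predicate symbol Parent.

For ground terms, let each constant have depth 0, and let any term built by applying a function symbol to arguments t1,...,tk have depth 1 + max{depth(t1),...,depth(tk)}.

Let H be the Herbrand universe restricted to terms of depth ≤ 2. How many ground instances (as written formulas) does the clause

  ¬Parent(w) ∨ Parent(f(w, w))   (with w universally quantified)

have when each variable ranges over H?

Ground terms of depth ≤ 2:
  If N_k denotes the number of depth-≤k ground terms, the 5 constants give N_0 = 5, and each function symbol of arity r contributes N_{k-1}^r new terms at level k: N_k = 5 + N_{k-1}^2.
  N_0 = 5
  N_1 = 5 + 5^2 = 30
  N_2 = 5 + 30^2 = 905
So there are 905 ground terms available for substitution.
The clause has 1 distinct variable (w), which appears in the body. In the free term algebra distinct substitutions yield syntactically distinct ground instances.
Number of ground instances = 905.

905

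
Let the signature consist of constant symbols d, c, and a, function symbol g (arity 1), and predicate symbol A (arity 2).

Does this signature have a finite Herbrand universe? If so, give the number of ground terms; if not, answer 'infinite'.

infinite

The signature has at least one function symbol (g, arity 1) and at least one constant (d).
Iterating g gives infinitely many distinct ground terms: d, g(d), g(g(d)), ...
So the Herbrand universe is infinite.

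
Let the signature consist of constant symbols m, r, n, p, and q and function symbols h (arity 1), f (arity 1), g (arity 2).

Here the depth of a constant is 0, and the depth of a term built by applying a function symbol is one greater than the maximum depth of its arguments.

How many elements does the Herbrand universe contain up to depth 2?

1685

Write N_k for the number of ground terms of depth ≤ k. A term of depth ≤ k is either a constant or a function symbol applied to arguments of depth ≤ k−1, so N_k = 5 + N_{k-1} + N_{k-1} + N_{k-1}^2.
N_0 = 5
N_1 = 5 + 5 + 5 + 5^2 = 40
N_2 = 5 + 40 + 40 + 40^2 = 1685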